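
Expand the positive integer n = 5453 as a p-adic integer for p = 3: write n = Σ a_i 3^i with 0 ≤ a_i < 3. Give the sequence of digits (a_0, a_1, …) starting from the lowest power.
(a_0, a_1, …) = (2, 2, 2, 0, 1, 1, 1, 2)

Repeated division by 3 gives the digits low-to-high: 5453 = 2 + 2·3^1 + 2·3^2 + 1·3^4 + 1·3^5 + 1·3^6 + 2·3^7. Digit sequence: (2, 2, 2, 0, 1, 1, 1, 2).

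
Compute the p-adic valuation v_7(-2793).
v_7(-2793) = 2

v_7(n) is the largest exponent k such that 7^k divides n. Factor out: -2793 = -7^2 · 57. (Sign doesn't affect v_p.) So v_7(-2793) = 2.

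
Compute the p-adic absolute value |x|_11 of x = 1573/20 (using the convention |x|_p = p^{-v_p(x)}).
|1573/20|_11 = 1/121

Step 1 — compute v_11(x) by factoring powers of 11 out of the numerator and denominator: v_11(1573/20) = 2. Step 2 — apply |x|_p = p^{-v_p(x)} = 11^{-2} = 1/121.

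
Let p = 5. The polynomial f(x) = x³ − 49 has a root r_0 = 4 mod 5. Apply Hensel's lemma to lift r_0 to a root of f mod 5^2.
r_1 = 24 (mod 25)

Hensel: r_{i+1} = r_i − f(r_i)/f′(r_i) mod 5^{i+2}, where f′(x) = 3x². Iterate:
  r_0 = 4 (mod 5)
  r_1 = 24 (mod 25)
Final: r = 24 with f(r) ≡ 0 mod 5^2.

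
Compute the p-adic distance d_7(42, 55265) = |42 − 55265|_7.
d_7(42, 55265) = 1/2401

Step 1 — x − y = 42 − 55265 = -55223. Step 2 — v_7(-55223) = 4 (factor: -55223 = −(7^4 · 23); the sign does not affect v_p). Step 3 — |x − y|_7 = 7^{-4} = 1/2401.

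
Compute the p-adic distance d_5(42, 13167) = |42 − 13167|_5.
d_5(42, 13167) = 1/625

Step 1 — x − y = 42 − 13167 = -13125. Step 2 — v_5(-13125) = 4 (factor: -13125 = −(5^4 · 21); the sign does not affect v_p). Step 3 — |x − y|_5 = 5^{-4} = 1/625.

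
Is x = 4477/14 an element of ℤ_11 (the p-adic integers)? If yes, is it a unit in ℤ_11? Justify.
x ∈ ℤ_11 but not a unit; v_11(x) = 2 > 0

ℤ_11 = {x ∈ ℚ_11 : v_11(x) ≥ 0} and ℤ_11^× = {x ∈ ℤ_11 : v_11(x) = 0}. Here v_11(4477/14) = v_11(num) − v_11(den) = 2; compare against these criteria.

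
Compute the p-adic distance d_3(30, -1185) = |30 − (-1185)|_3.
d_3(30, -1185) = 1/243

Step 1 — x − y = 30 − (-1185) = 1215. Step 2 — v_3(1215) = 5 (factor: 1215 = (3^5 · 5); the sign does not affect v_p). Step 3 — |x − y|_3 = 3^{-5} = 1/243.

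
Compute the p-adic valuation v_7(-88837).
v_7(-88837) = 4

v_7(n) is the largest exponent k such that 7^k divides n. Factor out: -88837 = -7^4 · 37. (Sign doesn't affect v_p.) So v_7(-88837) = 4.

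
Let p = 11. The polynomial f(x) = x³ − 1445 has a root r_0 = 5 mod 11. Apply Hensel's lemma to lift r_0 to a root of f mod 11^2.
r_1 = 71 (mod 121)

Hensel: r_{i+1} = r_i − f(r_i)/f′(r_i) mod 11^{i+2}, where f′(x) = 3x². Iterate:
  r_0 = 5 (mod 11)
  r_1 = 71 (mod 121)
Final: r = 71 with f(r) ≡ 0 mod 11^2.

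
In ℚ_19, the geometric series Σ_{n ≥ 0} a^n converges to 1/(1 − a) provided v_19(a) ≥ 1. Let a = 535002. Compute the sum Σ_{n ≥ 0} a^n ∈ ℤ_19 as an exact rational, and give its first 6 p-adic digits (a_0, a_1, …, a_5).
Σ a^n = 1/(1 − a) = -1/535001;  first 6 digits = (1, 0, 0, 2, 4, 0)

v_19(a) = 3 ≥ 1, so the series converges in ℤ_19 to 1/(1 − a) = 1/(1 − 535002) = -1/535001. Expand this rational in ℤ_19: compute digits iteratively via d_i = x_i mod 19, x_{i+1} = (x_i − d_i)/19. The first 6 digits are (1, 0, 0, 2, 4, 0).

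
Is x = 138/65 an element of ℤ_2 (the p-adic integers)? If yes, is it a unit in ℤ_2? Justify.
x ∈ ℤ_2 but not a unit; v_2(x) = 1 > 0

ℤ_2 = {x ∈ ℚ_2 : v_2(x) ≥ 0} and ℤ_2^× = {x ∈ ℤ_2 : v_2(x) = 0}. Here v_2(138/65) = v_2(num) − v_2(den) = 1; compare against these criteria.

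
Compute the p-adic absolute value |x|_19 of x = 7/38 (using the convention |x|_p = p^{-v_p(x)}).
|7/38|_19 = 19

Step 1 — compute v_19(x) by factoring powers of 19 out of the numerator and denominator: v_19(7/38) = -1. Step 2 — apply |x|_p = p^{-v_p(x)} = 19^{1} = 19.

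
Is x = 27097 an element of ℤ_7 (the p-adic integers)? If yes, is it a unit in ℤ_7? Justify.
x ∈ ℤ_7 but not a unit; v_7(x) = 3 > 0

ℤ_7 = {x ∈ ℚ_7 : v_7(x) ≥ 0} and ℤ_7^× = {x ∈ ℤ_7 : v_7(x) = 0}. Here v_7(27097) = v_7(num) − v_7(den) = 3; compare against these criteria.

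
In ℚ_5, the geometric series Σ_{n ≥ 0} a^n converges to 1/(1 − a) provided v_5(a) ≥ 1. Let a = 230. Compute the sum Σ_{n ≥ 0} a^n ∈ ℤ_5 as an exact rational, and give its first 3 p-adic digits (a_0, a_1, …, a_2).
Σ a^n = 1/(1 − a) = -1/229;  first 3 digits = (1, 1, 0)

v_5(a) = 1 ≥ 1, so the series converges in ℤ_5 to 1/(1 − a) = 1/(1 − 230) = -1/229. Expand this rational in ℤ_5: compute digits iteratively via d_i = x_i mod 5, x_{i+1} = (x_i − d_i)/5. The first 3 digits are (1, 1, 0).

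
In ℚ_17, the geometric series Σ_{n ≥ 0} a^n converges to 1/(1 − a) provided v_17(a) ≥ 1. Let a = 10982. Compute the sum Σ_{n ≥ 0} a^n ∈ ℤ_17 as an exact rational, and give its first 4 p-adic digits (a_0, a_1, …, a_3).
Σ a^n = 1/(1 − a) = -1/10981;  first 4 digits = (1, 0, 4, 2)

v_17(a) = 2 ≥ 1, so the series converges in ℤ_17 to 1/(1 − a) = 1/(1 − 10982) = -1/10981. Expand this rational in ℤ_17: compute digits iteratively via d_i = x_i mod 17, x_{i+1} = (x_i − d_i)/17. The first 4 digits are (1, 0, 4, 2).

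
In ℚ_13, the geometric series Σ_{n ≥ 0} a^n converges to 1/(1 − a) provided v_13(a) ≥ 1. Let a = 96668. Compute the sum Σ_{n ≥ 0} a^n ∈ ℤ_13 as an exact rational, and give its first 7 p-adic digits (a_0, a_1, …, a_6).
Σ a^n = 1/(1 − a) = -1/96667;  first 7 digits = (1, 0, 0, 5, 3, 0, 12)

v_13(a) = 3 ≥ 1, so the series converges in ℤ_13 to 1/(1 − a) = 1/(1 − 96668) = -1/96667. Expand this rational in ℤ_13: compute digits iteratively via d_i = x_i mod 13, x_{i+1} = (x_i − d_i)/13. The first 7 digits are (1, 0, 0, 5, 3, 0, 12).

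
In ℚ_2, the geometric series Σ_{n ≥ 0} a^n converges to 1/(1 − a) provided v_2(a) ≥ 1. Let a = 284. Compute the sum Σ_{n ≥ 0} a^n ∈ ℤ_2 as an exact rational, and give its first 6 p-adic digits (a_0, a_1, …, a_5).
Σ a^n = 1/(1 − a) = -1/283;  first 6 digits = (1, 0, 1, 1, 0, 1)

v_2(a) = 2 ≥ 1, so the series converges in ℤ_2 to 1/(1 − a) = 1/(1 − 284) = -1/283. Expand this rational in ℤ_2: compute digits iteratively via d_i = x_i mod 2, x_{i+1} = (x_i − d_i)/2. The first 6 digits are (1, 0, 1, 1, 0, 1).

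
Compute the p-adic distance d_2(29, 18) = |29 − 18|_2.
d_2(29, 18) = 1

Step 1 — x − y = 29 − 18 = 11. Step 2 — v_2(11) = 0 (factor: 11 = (2^0 · 11); the sign does not affect v_p). Step 3 — |x − y|_2 = 2^{0} = 1.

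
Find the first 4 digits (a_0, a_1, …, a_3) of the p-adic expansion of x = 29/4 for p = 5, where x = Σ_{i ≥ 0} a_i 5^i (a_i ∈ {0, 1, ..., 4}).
(a_0, …, a_3) = (1, 0, 4, 3)

v_5(29/4) = 0 (numerator and denominator both coprime to 5), so x ∈ ℤ_5^×. Compute digits iteratively via a_i = x_i mod 5, x_{i+1} = (x_i − a_i)/5, with x_0 = x:
  x_0 = 29/4;  a_0 = 1;  x_1 = (x_0 − 1)/5 = 5/4
  x_1 = 5/4;  a_1 = 0;  x_2 = (x_1 − 0)/5 = 1/4
  x_2 = 1/4;  a_2 = 4;  x_3 = (x_2 − 4)/5 = -3/4
  x_3 = -3/4;  a_3 = 3;  x_4 = (x_3 − 3)/5 = -3/4
Digits: (1, 0, 4, 3).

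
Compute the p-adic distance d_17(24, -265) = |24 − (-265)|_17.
d_17(24, -265) = 1/289

Step 1 — x − y = 24 − (-265) = 289. Step 2 — v_17(289) = 2 (factor: 289 = (17^2 · 1); the sign does not affect v_p). Step 3 — |x − y|_17 = 17^{-2} = 1/289.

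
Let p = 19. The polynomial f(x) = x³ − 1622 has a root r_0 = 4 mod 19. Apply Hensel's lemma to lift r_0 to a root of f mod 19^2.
r_1 = 232 (mod 361)

Hensel: r_{i+1} = r_i − f(r_i)/f′(r_i) mod 19^{i+2}, where f′(x) = 3x². Iterate:
  r_0 = 4 (mod 19)
  r_1 = 232 (mod 361)
Final: r = 232 with f(r) ≡ 0 mod 19^2.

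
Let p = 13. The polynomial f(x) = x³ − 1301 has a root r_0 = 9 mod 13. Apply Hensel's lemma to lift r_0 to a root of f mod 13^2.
r_1 = 35 (mod 169)

Hensel: r_{i+1} = r_i − f(r_i)/f′(r_i) mod 13^{i+2}, where f′(x) = 3x². Iterate:
  r_0 = 9 (mod 13)
  r_1 = 35 (mod 169)
Final: r = 35 with f(r) ≡ 0 mod 13^2.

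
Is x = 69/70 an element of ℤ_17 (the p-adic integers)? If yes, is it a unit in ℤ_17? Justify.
x ∈ ℤ_17^× (unit); v_17(x) = 0

ℤ_17 = {x ∈ ℚ_17 : v_17(x) ≥ 0} and ℤ_17^× = {x ∈ ℤ_17 : v_17(x) = 0}. Here v_17(69/70) = v_17(num) − v_17(den) = 0; compare against these criteria.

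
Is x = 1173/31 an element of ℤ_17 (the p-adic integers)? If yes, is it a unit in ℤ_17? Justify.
x ∈ ℤ_17 but not a unit; v_17(x) = 1 > 0

ℤ_17 = {x ∈ ℚ_17 : v_17(x) ≥ 0} and ℤ_17^× = {x ∈ ℤ_17 : v_17(x) = 0}. Here v_17(1173/31) = v_17(num) − v_17(den) = 1; compare against these criteria.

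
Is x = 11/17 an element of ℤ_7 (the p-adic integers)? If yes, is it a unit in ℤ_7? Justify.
x ∈ ℤ_7^× (unit); v_7(x) = 0

ℤ_7 = {x ∈ ℚ_7 : v_7(x) ≥ 0} and ℤ_7^× = {x ∈ ℤ_7 : v_7(x) = 0}. Here v_7(11/17) = v_7(num) − v_7(den) = 0; compare against these criteria.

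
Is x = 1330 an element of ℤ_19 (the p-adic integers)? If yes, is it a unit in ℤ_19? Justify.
x ∈ ℤ_19 but not a unit; v_19(x) = 1 > 0

ℤ_19 = {x ∈ ℚ_19 : v_19(x) ≥ 0} and ℤ_19^× = {x ∈ ℤ_19 : v_19(x) = 0}. Here v_19(1330) = v_19(num) − v_19(den) = 1; compare against these criteria.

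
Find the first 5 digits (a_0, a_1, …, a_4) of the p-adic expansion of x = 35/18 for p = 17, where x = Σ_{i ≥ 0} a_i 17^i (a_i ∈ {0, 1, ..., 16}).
(a_0, …, a_4) = (1, 1, 16, 0, 16)

v_17(35/18) = 0 (numerator and denominator both coprime to 17), so x ∈ ℤ_17^×. Compute digits iteratively via a_i = x_i mod 17, x_{i+1} = (x_i − a_i)/17, with x_0 = x:
  x_0 = 35/18;  a_0 = 1;  x_1 = (x_0 − 1)/17 = 1/18
  x_1 = 1/18;  a_1 = 1;  x_2 = (x_1 − 1)/17 = -1/18
  x_2 = -1/18;  a_2 = 16;  x_3 = (x_2 − 16)/17 = -17/18
  x_3 = -17/18;  a_3 = 0;  x_4 = (x_3 − 0)/17 = -1/18
  x_4 = -1/18;  a_4 = 16;  x_5 = (x_4 − 16)/17 = -17/18
Digits: (1, 1, 16, 0, 16).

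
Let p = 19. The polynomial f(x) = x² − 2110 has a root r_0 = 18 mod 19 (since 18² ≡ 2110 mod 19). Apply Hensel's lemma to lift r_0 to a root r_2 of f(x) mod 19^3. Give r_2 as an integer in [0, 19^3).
r_2 = 208 (mod 6859)

Hensel's recurrence: r_{i+1} = r_i − f(r_i)·(f′(r_i))^{-1} mod 19^{i+2}, with f′(x) = 2x. Iterate:
  r_0 = 18 (mod 19)
  r_1 = 208 (mod 361)
  r_2 = 208 (mod 6859)
Final: r_2 = 208, and one checks f(r_2) ≡ 0 mod 19^3.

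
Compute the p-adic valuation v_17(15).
v_17(15) = 0

v_17(n) is the largest exponent k such that 17^k divides n. Factor out: 15 = 17^0 · 15. (Sign doesn't affect v_p.) So v_17(15) = 0.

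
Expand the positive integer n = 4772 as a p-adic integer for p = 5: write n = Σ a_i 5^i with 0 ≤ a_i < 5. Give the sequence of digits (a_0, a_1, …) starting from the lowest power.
(a_0, a_1, …) = (2, 4, 0, 3, 2, 1)

Repeated division by 5 gives the digits low-to-high: 4772 = 2 + 4·5^1 + 3·5^3 + 2·5^4 + 1·5^5. Digit sequence: (2, 4, 0, 3, 2, 1).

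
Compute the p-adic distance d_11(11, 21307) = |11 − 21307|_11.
d_11(11, 21307) = 1/1331

Step 1 — x − y = 11 − 21307 = -21296. Step 2 — v_11(-21296) = 3 (factor: -21296 = −(11^3 · 16); the sign does not affect v_p). Step 3 — |x − y|_11 = 11^{-3} = 1/1331.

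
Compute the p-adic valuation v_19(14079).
v_19(14079) = 2

v_19(n) is the largest exponent k such that 19^k divides n. Factor out: 14079 = 19^2 · 39. (Sign doesn't affect v_p.) So v_19(14079) = 2.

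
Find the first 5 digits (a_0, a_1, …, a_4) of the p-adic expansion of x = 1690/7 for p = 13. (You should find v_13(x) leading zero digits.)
(a_0, …, a_4) = (0, 0, 7, 7, 5)

v_13(1690/7) = 2, so a_0 = ... = a_1 = 0. Factor out: x = 13^2 · u with u = 10/7 a unit in ℤ_13. Expand u iteratively via a_{v+i} = u_i mod 13, u_{i+1} = (u_i − a_{v+i})/13:
  u_0 = 10/7;  a_2 = 7;  u_1 = (u_0 − 7)/13 = -3/7
  u_1 = -3/7;  a_3 = 7;  u_2 = (u_1 − 7)/13 = -4/7
  u_2 = -4/7;  a_4 = 5;  u_3 = (u_2 − 5)/13 = -3/7
Digits: (0, 0, 7, 7, 5).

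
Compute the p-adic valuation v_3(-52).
v_3(-52) = 0

v_3(n) is the largest exponent k such that 3^k divides n. Factor out: -52 = -3^0 · 52. (Sign doesn't affect v_p.) So v_3(-52) = 0.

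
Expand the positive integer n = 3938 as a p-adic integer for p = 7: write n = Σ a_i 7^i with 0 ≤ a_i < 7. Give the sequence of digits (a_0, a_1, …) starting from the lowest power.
(a_0, a_1, …) = (4, 2, 3, 4, 1)

Repeated division by 7 gives the digits low-to-high: 3938 = 4 + 2·7^1 + 3·7^2 + 4·7^3 + 1·7^4. Digit sequence: (4, 2, 3, 4, 1).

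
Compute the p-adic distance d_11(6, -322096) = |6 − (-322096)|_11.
d_11(6, -322096) = 1/161051

Step 1 — x − y = 6 − (-322096) = 322102. Step 2 — v_11(322102) = 5 (factor: 322102 = (11^5 · 2); the sign does not affect v_p). Step 3 — |x − y|_11 = 11^{-5} = 1/161051.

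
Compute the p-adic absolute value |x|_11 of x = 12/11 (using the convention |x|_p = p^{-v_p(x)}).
|12/11|_11 = 11

Step 1 — compute v_11(x) by factoring powers of 11 out of the numerator and denominator: v_11(12/11) = -1. Step 2 — apply |x|_p = p^{-v_p(x)} = 11^{1} = 11.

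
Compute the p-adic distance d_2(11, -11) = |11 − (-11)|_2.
d_2(11, -11) = 1/2

Step 1 — x − y = 11 − (-11) = 22. Step 2 — v_2(22) = 1 (factor: 22 = (2^1 · 11); the sign does not affect v_p). Step 3 — |x − y|_2 = 2^{-1} = 1/2.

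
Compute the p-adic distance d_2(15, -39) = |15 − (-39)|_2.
d_2(15, -39) = 1/2

Step 1 — x − y = 15 − (-39) = 54. Step 2 — v_2(54) = 1 (factor: 54 = (2^1 · 27); the sign does not affect v_p). Step 3 — |x − y|_2 = 2^{-1} = 1/2.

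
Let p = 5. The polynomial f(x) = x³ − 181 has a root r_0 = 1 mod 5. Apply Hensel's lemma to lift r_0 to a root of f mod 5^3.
r_2 = 86 (mod 125)

Hensel: r_{i+1} = r_i − f(r_i)/f′(r_i) mod 5^{i+2}, where f′(x) = 3x². Iterate:
  r_0 = 1 (mod 5)
  r_1 = 11 (mod 25)
  r_2 = 86 (mod 125)
Final: r = 86 with f(r) ≡ 0 mod 5^3.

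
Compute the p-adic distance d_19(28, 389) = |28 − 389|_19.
d_19(28, 389) = 1/361

Step 1 — x − y = 28 − 389 = -361. Step 2 — v_19(-361) = 2 (factor: -361 = −(19^2 · 1); the sign does not affect v_p). Step 3 — |x − y|_19 = 19^{-2} = 1/361.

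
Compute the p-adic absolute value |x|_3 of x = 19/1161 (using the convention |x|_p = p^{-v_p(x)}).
|19/1161|_3 = 27

Step 1 — compute v_3(x) by factoring powers of 3 out of the numerator and denominator: v_3(19/1161) = -3. Step 2 — apply |x|_p = p^{-v_p(x)} = 3^{3} = 27.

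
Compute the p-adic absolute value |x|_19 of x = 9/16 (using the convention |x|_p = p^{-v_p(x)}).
|9/16|_19 = 1

Step 1 — compute v_19(x) by factoring powers of 19 out of the numerator and denominator: v_19(9/16) = 0. Step 2 — apply |x|_p = p^{-v_p(x)} = 19^{0} = 1.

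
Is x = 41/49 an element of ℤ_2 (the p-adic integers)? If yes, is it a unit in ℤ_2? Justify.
x ∈ ℤ_2^× (unit); v_2(x) = 0

ℤ_2 = {x ∈ ℚ_2 : v_2(x) ≥ 0} and ℤ_2^× = {x ∈ ℤ_2 : v_2(x) = 0}. Here v_2(41/49) = v_2(num) − v_2(den) = 0; compare against these criteria.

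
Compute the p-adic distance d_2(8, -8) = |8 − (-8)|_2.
d_2(8, -8) = 1/16

Step 1 — x − y = 8 − (-8) = 16. Step 2 — v_2(16) = 4 (factor: 16 = (2^4 · 1); the sign does not affect v_p). Step 3 — |x − y|_2 = 2^{-4} = 1/16.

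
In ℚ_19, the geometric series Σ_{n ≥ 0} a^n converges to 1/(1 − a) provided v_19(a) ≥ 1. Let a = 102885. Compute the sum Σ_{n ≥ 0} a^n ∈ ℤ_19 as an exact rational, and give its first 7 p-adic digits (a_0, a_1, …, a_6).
Σ a^n = 1/(1 − a) = -1/102884;  first 7 digits = (1, 0, 0, 15, 0, 0, 16)

v_19(a) = 3 ≥ 1, so the series converges in ℤ_19 to 1/(1 − a) = 1/(1 − 102885) = -1/102884. Expand this rational in ℤ_19: compute digits iteratively via d_i = x_i mod 19, x_{i+1} = (x_i − d_i)/19. The first 7 digits are (1, 0, 0, 15, 0, 0, 16).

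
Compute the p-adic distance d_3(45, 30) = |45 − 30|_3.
d_3(45, 30) = 1/3

Step 1 — x − y = 45 − 30 = 15. Step 2 — v_3(15) = 1 (factor: 15 = (3^1 · 5); the sign does not affect v_p). Step 3 — |x − y|_3 = 3^{-1} = 1/3.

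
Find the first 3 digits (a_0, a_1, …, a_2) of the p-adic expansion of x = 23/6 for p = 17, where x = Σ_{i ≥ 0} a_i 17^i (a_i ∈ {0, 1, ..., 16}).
(a_0, …, a_2) = (1, 3, 14)

v_17(23/6) = 0 (numerator and denominator both coprime to 17), so x ∈ ℤ_17^×. Compute digits iteratively via a_i = x_i mod 17, x_{i+1} = (x_i − a_i)/17, with x_0 = x:
  x_0 = 23/6;  a_0 = 1;  x_1 = (x_0 − 1)/17 = 1/6
  x_1 = 1/6;  a_1 = 3;  x_2 = (x_1 − 3)/17 = -1/6
  x_2 = -1/6;  a_2 = 14;  x_3 = (x_2 − 14)/17 = -5/6
Digits: (1, 3, 14).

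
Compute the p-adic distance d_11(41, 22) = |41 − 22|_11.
d_11(41, 22) = 1

Step 1 — x − y = 41 − 22 = 19. Step 2 — v_11(19) = 0 (factor: 19 = (11^0 · 19); the sign does not affect v_p). Step 3 — |x − y|_11 = 11^{0} = 1.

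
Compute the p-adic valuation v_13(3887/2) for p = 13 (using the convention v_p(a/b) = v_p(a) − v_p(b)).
v_13(3887/2) = 2

Factor powers of 13 from the numerator and denominator of the reduced fraction: 3887 = 13^2 · 23 and 2 = 13^0 · 2. Apply v_p(a/b) = v_p(a) − v_p(b): v_13(3887/2) = 2 − 0 = 2.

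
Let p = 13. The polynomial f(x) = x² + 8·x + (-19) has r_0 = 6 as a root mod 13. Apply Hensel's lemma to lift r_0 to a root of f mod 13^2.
r_1 = 45 (mod 169)

Hensel: r_{i+1} = r_i − f(r_i)·(f′(r_i))^{-1} mod 13^{i+2}, f′(x) = 2x + 8. Iterate:
  r_0 = 6 (mod 13)
  r_1 = 45 (mod 169)
Final: r = 45 satisfies f(r) ≡ 0 mod 13^2.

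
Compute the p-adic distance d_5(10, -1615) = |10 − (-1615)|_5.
d_5(10, -1615) = 1/125

Step 1 — x − y = 10 − (-1615) = 1625. Step 2 — v_5(1625) = 3 (factor: 1625 = (5^3 · 13); the sign does not affect v_p). Step 3 — |x − y|_5 = 5^{-3} = 1/125.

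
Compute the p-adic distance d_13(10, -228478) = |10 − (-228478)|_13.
d_13(10, -228478) = 1/28561

Step 1 — x − y = 10 − (-228478) = 228488. Step 2 — v_13(228488) = 4 (factor: 228488 = (13^4 · 8); the sign does not affect v_p). Step 3 — |x − y|_13 = 13^{-4} = 1/28561.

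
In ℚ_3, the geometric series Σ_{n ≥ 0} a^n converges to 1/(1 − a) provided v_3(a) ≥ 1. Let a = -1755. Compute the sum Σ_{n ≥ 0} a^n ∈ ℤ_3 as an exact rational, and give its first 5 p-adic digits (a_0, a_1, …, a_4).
Σ a^n = 1/(1 − a) = 1/1756;  first 5 digits = (1, 0, 0, 1, 2)

v_3(a) = 3 ≥ 1, so the series converges in ℤ_3 to 1/(1 − a) = 1/(1 − (-1755)) = 1/1756. Expand this rational in ℤ_3: compute digits iteratively via d_i = x_i mod 3, x_{i+1} = (x_i − d_i)/3. The first 5 digits are (1, 0, 0, 1, 2).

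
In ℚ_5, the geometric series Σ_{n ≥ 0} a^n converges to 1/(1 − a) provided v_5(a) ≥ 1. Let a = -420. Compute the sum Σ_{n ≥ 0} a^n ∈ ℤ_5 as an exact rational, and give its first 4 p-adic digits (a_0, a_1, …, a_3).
Σ a^n = 1/(1 − a) = 1/421;  first 4 digits = (1, 1, 4, 3)

v_5(a) = 1 ≥ 1, so the series converges in ℤ_5 to 1/(1 − a) = 1/(1 − (-420)) = 1/421. Expand this rational in ℤ_5: compute digits iteratively via d_i = x_i mod 5, x_{i+1} = (x_i − d_i)/5. The first 4 digits are (1, 1, 4, 3).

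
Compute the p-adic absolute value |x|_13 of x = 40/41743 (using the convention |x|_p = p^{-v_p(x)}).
|40/41743|_13 = 2197

Step 1 — compute v_13(x) by factoring powers of 13 out of the numerator and denominator: v_13(40/41743) = -3. Step 2 — apply |x|_p = p^{-v_p(x)} = 13^{3} = 2197.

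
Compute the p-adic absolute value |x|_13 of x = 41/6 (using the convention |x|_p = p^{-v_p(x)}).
|41/6|_13 = 1

Step 1 — compute v_13(x) by factoring powers of 13 out of the numerator and denominator: v_13(41/6) = 0. Step 2 — apply |x|_p = p^{-v_p(x)} = 13^{0} = 1.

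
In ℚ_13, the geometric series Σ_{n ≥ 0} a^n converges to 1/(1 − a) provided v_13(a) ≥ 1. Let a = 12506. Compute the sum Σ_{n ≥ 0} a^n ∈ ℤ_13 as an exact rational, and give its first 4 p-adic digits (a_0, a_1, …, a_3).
Σ a^n = 1/(1 − a) = -1/12505;  first 4 digits = (1, 0, 9, 5)

v_13(a) = 2 ≥ 1, so the series converges in ℤ_13 to 1/(1 − a) = 1/(1 − 12506) = -1/12505. Expand this rational in ℤ_13: compute digits iteratively via d_i = x_i mod 13, x_{i+1} = (x_i − d_i)/13. The first 4 digits are (1, 0, 9, 5).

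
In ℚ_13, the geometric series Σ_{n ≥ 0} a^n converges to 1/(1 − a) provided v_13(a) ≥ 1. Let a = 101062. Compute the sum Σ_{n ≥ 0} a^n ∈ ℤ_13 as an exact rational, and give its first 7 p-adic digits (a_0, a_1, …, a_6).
Σ a^n = 1/(1 − a) = -1/101061;  first 7 digits = (1, 0, 0, 7, 3, 0, 10)

v_13(a) = 3 ≥ 1, so the series converges in ℤ_13 to 1/(1 − a) = 1/(1 − 101062) = -1/101061. Expand this rational in ℤ_13: compute digits iteratively via d_i = x_i mod 13, x_{i+1} = (x_i − d_i)/13. The first 7 digits are (1, 0, 0, 7, 3, 0, 10).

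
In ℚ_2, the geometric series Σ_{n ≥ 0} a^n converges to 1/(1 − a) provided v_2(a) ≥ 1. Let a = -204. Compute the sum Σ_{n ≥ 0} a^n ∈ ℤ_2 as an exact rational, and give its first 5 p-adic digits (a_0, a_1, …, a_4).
Σ a^n = 1/(1 − a) = 1/205;  first 5 digits = (1, 0, 1, 0, 0)

v_2(a) = 2 ≥ 1, so the series converges in ℤ_2 to 1/(1 − a) = 1/(1 − (-204)) = 1/205. Expand this rational in ℤ_2: compute digits iteratively via d_i = x_i mod 2, x_{i+1} = (x_i − d_i)/2. The first 5 digits are (1, 0, 1, 0, 0).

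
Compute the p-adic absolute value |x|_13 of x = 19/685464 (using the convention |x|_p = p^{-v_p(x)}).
|19/685464|_13 = 28561

Step 1 — compute v_13(x) by factoring powers of 13 out of the numerator and denominator: v_13(19/685464) = -4. Step 2 — apply |x|_p = p^{-v_p(x)} = 13^{4} = 28561.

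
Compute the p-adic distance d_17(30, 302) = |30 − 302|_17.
d_17(30, 302) = 1/17

Step 1 — x − y = 30 − 302 = -272. Step 2 — v_17(-272) = 1 (factor: -272 = −(17^1 · 16); the sign does not affect v_p). Step 3 — |x − y|_17 = 17^{-1} = 1/17.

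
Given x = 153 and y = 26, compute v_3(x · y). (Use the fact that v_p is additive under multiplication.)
v_3(3978) = 2

v_p(x) = 2 (factor: 153 = 3^2 · 17); v_p(y) = 0 (factor: 26 = 3^0 · 26). Additivity: v_p(xy) = v_p(x) + v_p(y) = 2 + 0 = 2. (Direct check: xy = 3978 = 3^2 · (442).)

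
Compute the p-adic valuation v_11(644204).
v_11(644204) = 5

v_11(n) is the largest exponent k such that 11^k divides n. Factor out: 644204 = 11^5 · 4. (Sign doesn't affect v_p.) So v_11(644204) = 5.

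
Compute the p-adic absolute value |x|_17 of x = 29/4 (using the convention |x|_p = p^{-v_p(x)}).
|29/4|_17 = 1

Step 1 — compute v_17(x) by factoring powers of 17 out of the numerator and denominator: v_17(29/4) = 0. Step 2 — apply |x|_p = p^{-v_p(x)} = 17^{0} = 1.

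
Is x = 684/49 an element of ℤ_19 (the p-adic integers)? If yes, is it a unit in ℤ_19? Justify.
x ∈ ℤ_19 but not a unit; v_19(x) = 1 > 0

ℤ_19 = {x ∈ ℚ_19 : v_19(x) ≥ 0} and ℤ_19^× = {x ∈ ℤ_19 : v_19(x) = 0}. Here v_19(684/49) = v_19(num) − v_19(den) = 1; compare against these criteria.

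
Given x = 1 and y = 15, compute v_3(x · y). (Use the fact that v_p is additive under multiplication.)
v_3(15) = 1

v_p(x) = 0 (factor: 1 = 3^0 · 1); v_p(y) = 1 (factor: 15 = 3^1 · 5). Additivity: v_p(xy) = v_p(x) + v_p(y) = 0 + 1 = 1. (Direct check: xy = 15 = 3^1 · (5).)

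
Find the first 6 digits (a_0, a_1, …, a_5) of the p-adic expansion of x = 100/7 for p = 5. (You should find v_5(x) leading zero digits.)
(a_0, …, a_5) = (0, 0, 2, 4, 2, 3)

v_5(100/7) = 2, so a_0 = ... = a_1 = 0. Factor out: x = 5^2 · u with u = 4/7 a unit in ℤ_5. Expand u iteratively via a_{v+i} = u_i mod 5, u_{i+1} = (u_i − a_{v+i})/5:
  u_0 = 4/7;  a_2 = 2;  u_1 = (u_0 − 2)/5 = -2/7
  u_1 = -2/7;  a_3 = 4;  u_2 = (u_1 − 4)/5 = -6/7
  u_2 = -6/7;  a_4 = 2;  u_3 = (u_2 − 2)/5 = -4/7
  u_3 = -4/7;  a_5 = 3;  u_4 = (u_3 − 3)/5 = -5/7
Digits: (0, 0, 2, 4, 2, 3).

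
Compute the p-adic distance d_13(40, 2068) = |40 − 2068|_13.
d_13(40, 2068) = 1/169

Step 1 — x − y = 40 − 2068 = -2028. Step 2 — v_13(-2028) = 2 (factor: -2028 = −(13^2 · 12); the sign does not affect v_p). Step 3 — |x − y|_13 = 13^{-2} = 1/169.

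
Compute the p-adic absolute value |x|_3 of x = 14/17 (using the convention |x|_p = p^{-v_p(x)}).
|14/17|_3 = 1

Step 1 — compute v_3(x) by factoring powers of 3 out of the numerator and denominator: v_3(14/17) = 0. Step 2 — apply |x|_p = p^{-v_p(x)} = 3^{0} = 1.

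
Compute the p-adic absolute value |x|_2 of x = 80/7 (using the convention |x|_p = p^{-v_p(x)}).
|80/7|_2 = 1/16

Step 1 — compute v_2(x) by factoring powers of 2 out of the numerator and denominator: v_2(80/7) = 4. Step 2 — apply |x|_p = p^{-v_p(x)} = 2^{-4} = 1/16.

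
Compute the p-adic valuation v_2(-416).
v_2(-416) = 5

v_2(n) is the largest exponent k such that 2^k divides n. Factor out: -416 = -2^5 · 13. (Sign doesn't affect v_p.) So v_2(-416) = 5.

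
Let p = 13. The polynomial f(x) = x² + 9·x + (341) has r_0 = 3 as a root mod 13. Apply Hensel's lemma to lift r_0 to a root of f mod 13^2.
r_1 = 68 (mod 169)

Hensel: r_{i+1} = r_i − f(r_i)·(f′(r_i))^{-1} mod 13^{i+2}, f′(x) = 2x + 9. Iterate:
  r_0 = 3 (mod 13)
  r_1 = 68 (mod 169)
Final: r = 68 satisfies f(r) ≡ 0 mod 13^2.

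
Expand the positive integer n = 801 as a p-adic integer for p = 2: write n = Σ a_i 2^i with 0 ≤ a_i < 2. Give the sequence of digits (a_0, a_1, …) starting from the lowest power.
(a_0, a_1, …) = (1, 0, 0, 0, 0, 1, 0, 0, 1, 1)

Repeated division by 2 gives the digits low-to-high: 801 = 1 + 1·2^5 + 1·2^8 + 1·2^9. Digit sequence: (1, 0, 0, 0, 0, 1, 0, 0, 1, 1).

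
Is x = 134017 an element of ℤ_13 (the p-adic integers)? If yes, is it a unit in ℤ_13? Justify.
x ∈ ℤ_13 but not a unit; v_13(x) = 3 > 0

ℤ_13 = {x ∈ ℚ_13 : v_13(x) ≥ 0} and ℤ_13^× = {x ∈ ℤ_13 : v_13(x) = 0}. Here v_13(134017) = v_13(num) − v_13(den) = 3; compare against these criteria.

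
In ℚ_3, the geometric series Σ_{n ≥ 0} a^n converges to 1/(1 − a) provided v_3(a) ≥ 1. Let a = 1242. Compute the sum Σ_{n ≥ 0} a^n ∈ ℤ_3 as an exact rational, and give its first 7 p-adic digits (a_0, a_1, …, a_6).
Σ a^n = 1/(1 − a) = -1/1241;  first 7 digits = (1, 0, 0, 1, 0, 2, 2)

v_3(a) = 3 ≥ 1, so the series converges in ℤ_3 to 1/(1 − a) = 1/(1 − 1242) = -1/1241. Expand this rational in ℤ_3: compute digits iteratively via d_i = x_i mod 3, x_{i+1} = (x_i − d_i)/3. The first 7 digits are (1, 0, 0, 1, 0, 2, 2).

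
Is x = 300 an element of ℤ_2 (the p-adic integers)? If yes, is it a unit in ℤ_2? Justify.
x ∈ ℤ_2 but not a unit; v_2(x) = 2 > 0

ℤ_2 = {x ∈ ℚ_2 : v_2(x) ≥ 0} and ℤ_2^× = {x ∈ ℤ_2 : v_2(x) = 0}. Here v_2(300) = v_2(num) − v_2(den) = 2; compare against these criteria.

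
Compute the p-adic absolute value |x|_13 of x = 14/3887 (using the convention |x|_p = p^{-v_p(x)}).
|14/3887|_13 = 169

Step 1 — compute v_13(x) by factoring powers of 13 out of the numerator and denominator: v_13(14/3887) = -2. Step 2 — apply |x|_p = p^{-v_p(x)} = 13^{2} = 169.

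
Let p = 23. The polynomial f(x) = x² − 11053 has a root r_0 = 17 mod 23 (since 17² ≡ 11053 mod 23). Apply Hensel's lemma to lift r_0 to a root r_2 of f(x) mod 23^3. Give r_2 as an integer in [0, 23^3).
r_2 = 4939 (mod 12167)

Hensel's recurrence: r_{i+1} = r_i − f(r_i)·(f′(r_i))^{-1} mod 23^{i+2}, with f′(x) = 2x. Iterate:
  r_0 = 17 (mod 23)
  r_1 = 178 (mod 529)
  r_2 = 4939 (mod 12167)
Final: r_2 = 4939, and one checks f(r_2) ≡ 0 mod 23^3.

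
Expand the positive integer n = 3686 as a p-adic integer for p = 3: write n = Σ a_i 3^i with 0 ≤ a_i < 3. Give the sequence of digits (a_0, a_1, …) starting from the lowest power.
(a_0, a_1, …) = (2, 1, 1, 1, 0, 0, 2, 1)

Repeated division by 3 gives the digits low-to-high: 3686 = 2 + 1·3^1 + 1·3^2 + 1·3^3 + 2·3^6 + 1·3^7. Digit sequence: (2, 1, 1, 1, 0, 0, 2, 1).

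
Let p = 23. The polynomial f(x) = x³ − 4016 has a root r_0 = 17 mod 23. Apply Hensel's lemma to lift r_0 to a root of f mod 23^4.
r_3 = 103678 (mod 279841)

Hensel: r_{i+1} = r_i − f(r_i)/f′(r_i) mod 23^{i+2}, where f′(x) = 3x². Iterate:
  r_0 = 17 (mod 23)
  r_1 = 523 (mod 529)
  r_2 = 6342 (mod 12167)
  r_3 = 103678 (mod 279841)
Final: r = 103678 with f(r) ≡ 0 mod 23^4.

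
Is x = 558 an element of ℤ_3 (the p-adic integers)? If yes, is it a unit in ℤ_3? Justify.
x ∈ ℤ_3 but not a unit; v_3(x) = 2 > 0

ℤ_3 = {x ∈ ℚ_3 : v_3(x) ≥ 0} and ℤ_3^× = {x ∈ ℤ_3 : v_3(x) = 0}. Here v_3(558) = v_3(num) − v_3(den) = 2; compare against these criteria.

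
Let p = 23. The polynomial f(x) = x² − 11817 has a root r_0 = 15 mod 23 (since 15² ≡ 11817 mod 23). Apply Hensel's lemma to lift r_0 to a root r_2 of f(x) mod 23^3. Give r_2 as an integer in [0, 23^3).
r_2 = 11193 (mod 12167)

Hensel's recurrence: r_{i+1} = r_i − f(r_i)·(f′(r_i))^{-1} mod 23^{i+2}, with f′(x) = 2x. Iterate:
  r_0 = 15 (mod 23)
  r_1 = 84 (mod 529)
  r_2 = 11193 (mod 12167)
Final: r_2 = 11193, and one checks f(r_2) ≡ 0 mod 23^3.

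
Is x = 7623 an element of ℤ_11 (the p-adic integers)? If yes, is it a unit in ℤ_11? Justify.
x ∈ ℤ_11 but not a unit; v_11(x) = 2 > 0

ℤ_11 = {x ∈ ℚ_11 : v_11(x) ≥ 0} and ℤ_11^× = {x ∈ ℤ_11 : v_11(x) = 0}. Here v_11(7623) = v_11(num) − v_11(den) = 2; compare against these criteria.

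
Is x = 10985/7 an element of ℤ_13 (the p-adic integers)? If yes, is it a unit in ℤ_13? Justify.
x ∈ ℤ_13 but not a unit; v_13(x) = 3 > 0

ℤ_13 = {x ∈ ℚ_13 : v_13(x) ≥ 0} and ℤ_13^× = {x ∈ ℤ_13 : v_13(x) = 0}. Here v_13(10985/7) = v_13(num) − v_13(den) = 3; compare against these criteria.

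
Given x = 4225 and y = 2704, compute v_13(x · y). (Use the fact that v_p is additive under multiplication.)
v_13(11424400) = 4

v_p(x) = 2 (factor: 4225 = 13^2 · 25); v_p(y) = 2 (factor: 2704 = 13^2 · 16). Additivity: v_p(xy) = v_p(x) + v_p(y) = 2 + 2 = 4. (Direct check: xy = 11424400 = 13^4 · (400).)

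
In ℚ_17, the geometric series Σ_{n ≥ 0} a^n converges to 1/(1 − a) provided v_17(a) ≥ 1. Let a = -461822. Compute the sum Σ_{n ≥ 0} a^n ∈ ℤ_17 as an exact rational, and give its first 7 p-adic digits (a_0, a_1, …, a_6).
Σ a^n = 1/(1 − a) = 1/461823;  first 7 digits = (1, 0, 0, 8, 11, 16, 12)

v_17(a) = 3 ≥ 1, so the series converges in ℤ_17 to 1/(1 − a) = 1/(1 − (-461822)) = 1/461823. Expand this rational in ℤ_17: compute digits iteratively via d_i = x_i mod 17, x_{i+1} = (x_i − d_i)/17. The first 7 digits are (1, 0, 0, 8, 11, 16, 12).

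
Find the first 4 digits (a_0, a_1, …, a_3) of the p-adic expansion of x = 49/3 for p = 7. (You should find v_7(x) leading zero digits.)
(a_0, …, a_3) = (0, 0, 5, 4)

v_7(49/3) = 2, so a_0 = ... = a_1 = 0. Factor out: x = 7^2 · u with u = 1/3 a unit in ℤ_7. Expand u iteratively via a_{v+i} = u_i mod 7, u_{i+1} = (u_i − a_{v+i})/7:
  u_0 = 1/3;  a_2 = 5;  u_1 = (u_0 − 5)/7 = -2/3
  u_1 = -2/3;  a_3 = 4;  u_2 = (u_1 − 4)/7 = -2/3
Digits: (0, 0, 5, 4).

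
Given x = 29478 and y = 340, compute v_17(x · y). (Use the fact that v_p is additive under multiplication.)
v_17(10022520) = 4

v_p(x) = 3 (factor: 29478 = 17^3 · 6); v_p(y) = 1 (factor: 340 = 17^1 · 20). Additivity: v_p(xy) = v_p(x) + v_p(y) = 3 + 1 = 4. (Direct check: xy = 10022520 = 17^4 · (120).)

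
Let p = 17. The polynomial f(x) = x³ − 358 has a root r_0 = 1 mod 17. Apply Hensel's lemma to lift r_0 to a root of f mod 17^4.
r_3 = 10524 (mod 83521)

Hensel: r_{i+1} = r_i − f(r_i)/f′(r_i) mod 17^{i+2}, where f′(x) = 3x². Iterate:
  r_0 = 1 (mod 17)
  r_1 = 120 (mod 289)
  r_2 = 698 (mod 4913)
  r_3 = 10524 (mod 83521)
Final: r = 10524 with f(r) ≡ 0 mod 17^4.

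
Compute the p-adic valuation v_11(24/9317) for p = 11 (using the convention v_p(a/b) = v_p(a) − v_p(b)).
v_11(24/9317) = -3

Factor powers of 11 from the numerator and denominator of the reduced fraction: 24 = 11^0 · 24 and 9317 = 11^3 · 7. Apply v_p(a/b) = v_p(a) − v_p(b): v_11(24/9317) = 0 − 3 = -3.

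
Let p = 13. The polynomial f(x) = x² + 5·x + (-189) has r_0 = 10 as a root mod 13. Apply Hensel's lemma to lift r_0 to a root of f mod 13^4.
r_3 = 2675 (mod 28561)

Hensel: r_{i+1} = r_i − f(r_i)·(f′(r_i))^{-1} mod 13^{i+2}, f′(x) = 2x + 5. Iterate:
  r_0 = 10 (mod 13)
  r_1 = 140 (mod 169)
  r_2 = 478 (mod 2197)
  r_3 = 2675 (mod 28561)
Final: r = 2675 satisfies f(r) ≡ 0 mod 13^4.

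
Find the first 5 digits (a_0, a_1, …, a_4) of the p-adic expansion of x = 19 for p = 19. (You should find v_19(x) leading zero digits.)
(a_0, …, a_4) = (0, 1, 0, 0, 0)

v_19(19) = 1, so a_0 = ... = a_0 = 0. Factor out: x = 19^1 · u with u = 1 a unit in ℤ_19. Expand u iteratively via a_{v+i} = u_i mod 19, u_{i+1} = (u_i − a_{v+i})/19:
  u_0 = 1;  a_1 = 1;  u_1 = (u_0 − 1)/19 = 0
  u_1 = 0;  a_2 = 0;  u_2 = (u_1 − 0)/19 = 0
  u_2 = 0;  a_3 = 0;  u_3 = (u_2 − 0)/19 = 0
  u_3 = 0;  a_4 = 0;  u_4 = (u_3 − 0)/19 = 0
Digits: (0, 1, 0, 0, 0).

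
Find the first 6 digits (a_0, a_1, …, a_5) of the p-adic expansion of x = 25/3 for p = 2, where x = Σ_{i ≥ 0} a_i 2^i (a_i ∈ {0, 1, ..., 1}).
(a_0, …, a_5) = (1, 1, 0, 0, 1, 1)

v_2(25/3) = 0 (numerator and denominator both coprime to 2), so x ∈ ℤ_2^×. Compute digits iteratively via a_i = x_i mod 2, x_{i+1} = (x_i − a_i)/2, with x_0 = x:
  x_0 = 25/3;  a_0 = 1;  x_1 = (x_0 − 1)/2 = 11/3
  x_1 = 11/3;  a_1 = 1;  x_2 = (x_1 − 1)/2 = 4/3
  x_2 = 4/3;  a_2 = 0;  x_3 = (x_2 − 0)/2 = 2/3
  x_3 = 2/3;  a_3 = 0;  x_4 = (x_3 − 0)/2 = 1/3
  x_4 = 1/3;  a_4 = 1;  x_5 = (x_4 − 1)/2 = -1/3
  x_5 = -1/3;  a_5 = 1;  x_6 = (x_5 − 1)/2 = -2/3
Digits: (1, 1, 0, 0, 1, 1).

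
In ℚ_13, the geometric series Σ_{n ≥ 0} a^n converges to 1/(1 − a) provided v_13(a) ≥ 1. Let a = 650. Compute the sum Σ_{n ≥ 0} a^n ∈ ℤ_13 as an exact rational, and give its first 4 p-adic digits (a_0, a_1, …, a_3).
Σ a^n = 1/(1 − a) = -1/649;  first 4 digits = (1, 11, 7, 2)

v_13(a) = 1 ≥ 1, so the series converges in ℤ_13 to 1/(1 − a) = 1/(1 − 650) = -1/649. Expand this rational in ℤ_13: compute digits iteratively via d_i = x_i mod 13, x_{i+1} = (x_i − d_i)/13. The first 4 digits are (1, 11, 7, 2).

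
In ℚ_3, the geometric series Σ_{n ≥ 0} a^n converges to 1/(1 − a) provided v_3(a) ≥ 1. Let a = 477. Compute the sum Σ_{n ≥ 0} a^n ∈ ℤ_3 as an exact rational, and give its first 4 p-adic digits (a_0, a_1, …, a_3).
Σ a^n = 1/(1 − a) = -1/476;  first 4 digits = (1, 0, 2, 2)

v_3(a) = 2 ≥ 1, so the series converges in ℤ_3 to 1/(1 − a) = 1/(1 − 477) = -1/476. Expand this rational in ℤ_3: compute digits iteratively via d_i = x_i mod 3, x_{i+1} = (x_i − d_i)/3. The first 4 digits are (1, 0, 2, 2).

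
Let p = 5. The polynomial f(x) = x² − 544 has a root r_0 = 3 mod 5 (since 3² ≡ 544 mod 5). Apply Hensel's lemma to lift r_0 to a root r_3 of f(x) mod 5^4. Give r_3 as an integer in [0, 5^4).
r_3 = 388 (mod 625)

Hensel's recurrence: r_{i+1} = r_i − f(r_i)·(f′(r_i))^{-1} mod 5^{i+2}, with f′(x) = 2x. Iterate:
  r_0 = 3 (mod 5)
  r_1 = 13 (mod 25)
  r_2 = 13 (mod 125)
  r_3 = 388 (mod 625)
Final: r_3 = 388, and one checks f(r_3) ≡ 0 mod 5^4.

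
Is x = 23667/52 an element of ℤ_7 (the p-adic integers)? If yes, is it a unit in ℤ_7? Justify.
x ∈ ℤ_7 but not a unit; v_7(x) = 3 > 0

ℤ_7 = {x ∈ ℚ_7 : v_7(x) ≥ 0} and ℤ_7^× = {x ∈ ℤ_7 : v_7(x) = 0}. Here v_7(23667/52) = v_7(num) − v_7(den) = 3; compare against these criteria.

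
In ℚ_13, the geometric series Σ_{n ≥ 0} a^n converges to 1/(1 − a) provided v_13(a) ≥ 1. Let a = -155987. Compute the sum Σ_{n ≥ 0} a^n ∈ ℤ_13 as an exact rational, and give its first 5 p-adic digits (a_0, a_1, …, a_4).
Σ a^n = 1/(1 − a) = 1/155988;  first 5 digits = (1, 0, 0, 7, 7)

v_13(a) = 3 ≥ 1, so the series converges in ℤ_13 to 1/(1 − a) = 1/(1 − (-155987)) = 1/155988. Expand this rational in ℤ_13: compute digits iteratively via d_i = x_i mod 13, x_{i+1} = (x_i − d_i)/13. The first 5 digits are (1, 0, 0, 7, 7).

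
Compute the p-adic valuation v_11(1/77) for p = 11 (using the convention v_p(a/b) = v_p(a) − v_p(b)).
v_11(1/77) = -1

Factor powers of 11 from the numerator and denominator of the reduced fraction: 1 = 11^0 · 1 and 77 = 11^1 · 7. Apply v_p(a/b) = v_p(a) − v_p(b): v_11(1/77) = 0 − 1 = -1.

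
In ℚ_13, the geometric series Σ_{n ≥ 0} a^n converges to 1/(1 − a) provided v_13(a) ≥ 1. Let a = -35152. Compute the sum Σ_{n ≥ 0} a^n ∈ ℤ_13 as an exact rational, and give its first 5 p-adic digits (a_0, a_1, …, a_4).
Σ a^n = 1/(1 − a) = 1/35153;  first 5 digits = (1, 0, 0, 10, 11)

v_13(a) = 3 ≥ 1, so the series converges in ℤ_13 to 1/(1 − a) = 1/(1 − (-35152)) = 1/35153. Expand this rational in ℤ_13: compute digits iteratively via d_i = x_i mod 13, x_{i+1} = (x_i − d_i)/13. The first 5 digits are (1, 0, 0, 10, 11).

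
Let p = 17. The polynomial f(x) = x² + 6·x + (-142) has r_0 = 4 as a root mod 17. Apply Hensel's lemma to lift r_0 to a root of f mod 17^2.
r_1 = 259 (mod 289)

Hensel: r_{i+1} = r_i − f(r_i)·(f′(r_i))^{-1} mod 17^{i+2}, f′(x) = 2x + 6. Iterate:
  r_0 = 4 (mod 17)
  r_1 = 259 (mod 289)
Final: r = 259 satisfies f(r) ≡ 0 mod 17^2.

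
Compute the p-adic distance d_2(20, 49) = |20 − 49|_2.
d_2(20, 49) = 1

Step 1 — x − y = 20 − 49 = -29. Step 2 — v_2(-29) = 0 (factor: -29 = −(2^0 · 29); the sign does not affect v_p). Step 3 — |x − y|_2 = 2^{0} = 1.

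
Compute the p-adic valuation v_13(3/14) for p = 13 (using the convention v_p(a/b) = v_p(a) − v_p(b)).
v_13(3/14) = 0

Factor powers of 13 from the numerator and denominator of the reduced fraction: 3 = 13^0 · 3 and 14 = 13^0 · 14. Apply v_p(a/b) = v_p(a) − v_p(b): v_13(3/14) = 0 − 0 = 0.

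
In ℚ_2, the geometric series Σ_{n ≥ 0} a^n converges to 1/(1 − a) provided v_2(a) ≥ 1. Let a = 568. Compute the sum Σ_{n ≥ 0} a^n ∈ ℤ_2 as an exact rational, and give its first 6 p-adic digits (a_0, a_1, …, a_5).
Σ a^n = 1/(1 − a) = -1/567;  first 6 digits = (1, 0, 0, 1, 1, 1)

v_2(a) = 3 ≥ 1, so the series converges in ℤ_2 to 1/(1 − a) = 1/(1 − 568) = -1/567. Expand this rational in ℤ_2: compute digits iteratively via d_i = x_i mod 2, x_{i+1} = (x_i − d_i)/2. The first 6 digits are (1, 0, 0, 1, 1, 1).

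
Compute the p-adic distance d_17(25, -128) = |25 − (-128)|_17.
d_17(25, -128) = 1/17

Step 1 — x − y = 25 − (-128) = 153. Step 2 — v_17(153) = 1 (factor: 153 = (17^1 · 9); the sign does not affect v_p). Step 3 — |x − y|_17 = 17^{-1} = 1/17.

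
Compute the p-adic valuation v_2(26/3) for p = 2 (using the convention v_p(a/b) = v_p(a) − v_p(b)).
v_2(26/3) = 1

Factor powers of 2 from the numerator and denominator of the reduced fraction: 26 = 2^1 · 13 and 3 = 2^0 · 3. Apply v_p(a/b) = v_p(a) − v_p(b): v_2(26/3) = 1 − 0 = 1.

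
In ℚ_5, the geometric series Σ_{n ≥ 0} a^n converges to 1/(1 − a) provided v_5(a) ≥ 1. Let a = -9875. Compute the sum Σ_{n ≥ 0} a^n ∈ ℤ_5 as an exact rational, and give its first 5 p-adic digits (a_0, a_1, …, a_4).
Σ a^n = 1/(1 − a) = 1/9876;  first 5 digits = (1, 0, 0, 1, 4)

v_5(a) = 3 ≥ 1, so the series converges in ℤ_5 to 1/(1 − a) = 1/(1 − (-9875)) = 1/9876. Expand this rational in ℤ_5: compute digits iteratively via d_i = x_i mod 5, x_{i+1} = (x_i − d_i)/5. The first 5 digits are (1, 0, 0, 1, 4).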